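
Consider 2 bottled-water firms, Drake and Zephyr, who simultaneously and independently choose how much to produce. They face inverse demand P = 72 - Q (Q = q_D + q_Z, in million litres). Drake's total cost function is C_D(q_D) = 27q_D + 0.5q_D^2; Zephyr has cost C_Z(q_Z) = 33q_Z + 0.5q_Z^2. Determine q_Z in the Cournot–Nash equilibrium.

Drake's profit: π_D = (72 - Q)q_D - (27q_D + (1/2)q_D²). Setting ∂π_D/∂q_D = 0: 45 - 3q_D - (q_Z) = 0.
Zephyr's profit: π_Z = (72 - Q)q_Z - (33q_Z + (1/2)q_Z²). Setting ∂π_Z/∂q_Z = 0: 39 - 3q_Z - (q_D) = 0.
So q_D = (45 - q_Z)/3 and q_Z = (39 - q_D)/3.
Substituting one into the other gives q_D = 12 and q_Z = 9.

9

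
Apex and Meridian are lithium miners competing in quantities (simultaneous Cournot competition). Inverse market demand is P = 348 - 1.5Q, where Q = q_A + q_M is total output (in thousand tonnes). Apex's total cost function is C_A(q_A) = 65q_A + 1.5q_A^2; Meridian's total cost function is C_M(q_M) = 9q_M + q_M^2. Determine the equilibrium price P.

212

Apex's profit: π_A = (348 - 1.5Q)q_A - (65q_A + (3/2)q_A²). Setting ∂π_A/∂q_A = 0: 283 - 6q_A - (3/2)(q_M) = 0.
Meridian's first-order condition: 339 - 5q_M - (3/2)(q_A) = 0.
Best responses: q_A = (283 - (3/2)q_M)/6, q_M = (339 - (3/2)q_A)/5.
Solving the pair: q_A = 98/3, q_M = 58.
Total output Q = 272/3, so price P = 348 - (3/2)·(272/3) = 212.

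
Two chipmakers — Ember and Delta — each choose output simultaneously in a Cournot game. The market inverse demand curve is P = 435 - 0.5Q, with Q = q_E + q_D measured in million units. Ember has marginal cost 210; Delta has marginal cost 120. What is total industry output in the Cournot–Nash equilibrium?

Ember's profit: π_E = (435 - 0.5Q)q_E - (210q_E). Setting ∂π_E/∂q_E = 0: 225 - q_E - (1/2)(q_D) = 0.
Delta's first-order condition: 315 - q_D - (1/2)(q_E) = 0.
Best responses: q_E = (225 - (1/2)q_D), q_D = (315 - (1/2)q_E).
Solving the pair: q_E = 90, q_D = 270.
Total output Q = 90 + 270 = 360.

360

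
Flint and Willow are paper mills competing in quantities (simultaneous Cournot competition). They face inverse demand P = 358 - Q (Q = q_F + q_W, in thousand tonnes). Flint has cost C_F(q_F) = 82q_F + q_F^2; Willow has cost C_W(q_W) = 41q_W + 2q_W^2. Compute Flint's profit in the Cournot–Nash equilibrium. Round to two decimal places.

Flint's profit: π_F = (358 - Q)q_F - (82q_F + q_F²). Setting ∂π_F/∂q_F = 0: 276 - 4q_F - (q_W) = 0.
Willow's profit: π_W = (358 - Q)q_W - (41q_W + 2q_W²). Setting ∂π_W/∂q_W = 0: 317 - 6q_W - (q_F) = 0.
So q_F = (276 - q_W)/4 and q_W = (317 - q_F)/6.
Solving the pair: q_F = 1339/23, q_W = 992/23.
Price P = 358 - 101.3478 = 256.6522.
Flint's profit: 256.6522·(1339/23) - 82·(1339/23) - (1339/23)² = 6778.5293.

6778.53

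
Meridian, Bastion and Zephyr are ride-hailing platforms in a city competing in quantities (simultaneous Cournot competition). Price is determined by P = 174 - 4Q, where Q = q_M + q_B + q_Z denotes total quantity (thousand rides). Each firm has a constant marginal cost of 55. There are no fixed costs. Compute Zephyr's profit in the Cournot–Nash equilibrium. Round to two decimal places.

A representative firm's profit is π_i = q_i(174 - 4Q) - 55q_i.
First-order condition (treating rivals' output as given): 119 - 8q_i - 4·Σ_{j≠i} q_j = 0.
By symmetry each firm produces the same amount; substituting Σ_{j≠i} q_j = 2q_i yields q_i = 119/16.
Price P = 174 - 4·(357/16) = 339/4.
Zephyr's profit: (339/4 - 55)·(119/16) = 221.2656.

221.27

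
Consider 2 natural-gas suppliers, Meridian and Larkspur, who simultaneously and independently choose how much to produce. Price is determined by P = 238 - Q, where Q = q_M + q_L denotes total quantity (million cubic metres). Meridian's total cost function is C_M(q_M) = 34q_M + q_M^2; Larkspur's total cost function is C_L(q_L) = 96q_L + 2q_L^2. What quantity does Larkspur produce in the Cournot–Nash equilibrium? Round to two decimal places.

Meridian's profit: π_M = (238 - Q)q_M - (34q_M + q_M²). Setting ∂π_M/∂q_M = 0: 204 - 4q_M - (q_L) = 0.
Larkspur's first-order condition: 142 - 6q_L - (q_M) = 0.
Best responses: q_M = (204 - q_L)/4, q_L = (142 - q_M)/6.
Substituting one into the other gives q_M = 1082/23 and q_L = 364/23.

15.83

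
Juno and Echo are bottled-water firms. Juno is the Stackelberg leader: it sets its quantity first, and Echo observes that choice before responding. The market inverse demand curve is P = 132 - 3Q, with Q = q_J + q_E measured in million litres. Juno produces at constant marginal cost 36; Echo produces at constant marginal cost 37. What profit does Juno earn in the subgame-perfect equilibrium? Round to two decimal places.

Solve by backward induction. Given q_J, the follower Echo maximises π_E = (132 - 3q_J - 3q_E)q_E - 37q_E.
Setting the follower's marginal profit to zero, 95 - 3q_J - 6q_E = 0, i.e. q_E = (95 - 3q_J)/6.
The leader anticipates this reaction. Substituting into P = 132 - 3Q gives P = 169/2 - (3/2)q_J, so π_J = (169/2 - (3/2)q_J)q_J - 36q_J.
Leader FOC: 97/2 - 3q_J = 0, so q_J = 97/6.
Then q_E = (95 - 3·(97/6))/6 = 31/4.
Price P = 132 - 3·(287/12) = 241/4.
Juno's profit: (241/4 - 36)·(97/6) = 392.0417.

392.04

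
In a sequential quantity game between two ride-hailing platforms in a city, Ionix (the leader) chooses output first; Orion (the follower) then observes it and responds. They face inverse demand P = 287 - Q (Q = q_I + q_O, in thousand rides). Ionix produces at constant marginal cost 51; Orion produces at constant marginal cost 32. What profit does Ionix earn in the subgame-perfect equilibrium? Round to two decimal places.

The follower Orion best-responds to any q_I: π_O = (287 - Q)q_O - 32q_O.
Follower FOC: 255 - q_I - 2q_O = 0, so q_O(q_I) = (255 - q_I)/2.
The leader anticipates this reaction. Substituting into P = 287 - Q gives P = 319/2 - (1/2)q_I, so π_I = (319/2 - (1/2)q_I)q_I - 51q_I.
Leader FOC: 217/2 - q_I = 0, so q_I = 217/2.
Then q_O = (255 - 217/2)/2 = 293/4.
Price P = 287 - 727/4 = 421/4.
Ionix's profit: (421/4 - 51)·(217/2) = 5886.1250.

5886.13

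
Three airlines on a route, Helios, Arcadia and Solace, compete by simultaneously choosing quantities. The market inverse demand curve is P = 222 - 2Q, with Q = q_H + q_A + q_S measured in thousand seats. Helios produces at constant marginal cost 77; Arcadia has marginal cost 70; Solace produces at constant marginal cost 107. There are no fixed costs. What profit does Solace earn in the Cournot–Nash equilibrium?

Helios's profit: π_H = (222 - 2Q)q_H - (77q_H). Setting ∂π_H/∂q_H = 0: 145 - 4q_H - 2(q_A + q_S) = 0.
Arcadia's profit: π_A = (222 - 2Q)q_A - (70q_A). Setting ∂π_A/∂q_A = 0: 152 - 4q_A - 2(q_H + q_S) = 0.
Solace's profit: π_S = (222 - 2Q)q_S - (107q_S). Setting ∂π_S/∂q_S = 0: 115 - 4q_S - 2(q_H + q_A) = 0.
Adding the 3 conditions: 412 − 4Q − 4Q = 0, i.e. Q = 103/2.
Back-substituting: q_H = (145 − 103)/2 = 21, q_A = (152 − 103)/2 = 49/2, q_S = (115 − 103)/2 = 6.
Price P = 222 - 2·(103/2) = 119.
Solace's profit: (119 - 107)·6 = 72.

72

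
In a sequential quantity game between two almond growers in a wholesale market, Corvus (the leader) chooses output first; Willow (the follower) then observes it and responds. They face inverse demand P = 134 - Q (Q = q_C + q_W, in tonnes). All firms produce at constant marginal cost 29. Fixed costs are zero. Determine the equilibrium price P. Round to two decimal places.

Solve by backward induction. Given q_C, the follower Willow maximises π_W = (134 - q_C - q_W)q_W - 29q_W.
Setting the follower's marginal profit to zero, 105 - q_C - 2q_W = 0, i.e. q_W = (105 - q_C)/2.
Corvus substitutes q_W(q_C) into its own profit: π_C = q_C(134 - q_C - (105 - q_C)/2) - 29q_C = (163/2 - (1/2)q_C)q_C - 29q_C.
The leader's first-order condition 105/2 - q_C = 0 yields q_C = 105/2.
Then q_W = (105 - 105/2)/2 = 105/4.
Total output Q = 315/4, so price P = 134 - 315/4 = 221/4.

55.25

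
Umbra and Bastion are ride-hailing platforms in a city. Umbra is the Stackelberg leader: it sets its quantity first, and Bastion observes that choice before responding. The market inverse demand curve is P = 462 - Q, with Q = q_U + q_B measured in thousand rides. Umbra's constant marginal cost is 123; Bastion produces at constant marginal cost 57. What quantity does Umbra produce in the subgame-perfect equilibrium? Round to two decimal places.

The follower Bastion best-responds to any q_U: π_B = (462 - Q)q_B - 57q_B.
Follower FOC: 405 - q_U - 2q_B = 0, so q_B(q_U) = (405 - q_U)/2.
Umbra substitutes q_B(q_U) into its own profit: π_U = q_U(462 - q_U - (405 - q_U)/2) - 123q_U = (519/2 - (1/2)q_U)q_U - 123q_U.
The leader's first-order condition 273/2 - q_U = 0 yields q_U = 273/2.
Then q_B = (405 - 273/2)/2 = 537/4.

136.50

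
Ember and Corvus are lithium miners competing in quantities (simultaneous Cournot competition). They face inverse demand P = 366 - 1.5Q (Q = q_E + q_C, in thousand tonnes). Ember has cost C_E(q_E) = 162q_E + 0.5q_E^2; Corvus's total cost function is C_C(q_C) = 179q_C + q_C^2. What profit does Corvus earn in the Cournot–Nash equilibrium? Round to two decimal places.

1550.20

Ember's profit: π_E = (366 - 1.5Q)q_E - (162q_E + (1/2)q_E²). Setting ∂π_E/∂q_E = 0: 204 - 4q_E - (3/2)(q_C) = 0.
Corvus's profit: π_C = (366 - 1.5Q)q_C - (179q_C + q_C²). Setting ∂π_C/∂q_C = 0: 187 - 5q_C - (3/2)(q_E) = 0.
So q_E = (204 - (3/2)q_C)/4 and q_C = (187 - (3/2)q_E)/5.
Solving the pair: q_E = 41.6620, q_C = 1768/71.
Price P = 366 - (3/2)·66.5634 = 266.1549.
Corvus's profit: 266.1549·(1768/71) - 179·(1768/71) - (1768/71)² = 1550.2004.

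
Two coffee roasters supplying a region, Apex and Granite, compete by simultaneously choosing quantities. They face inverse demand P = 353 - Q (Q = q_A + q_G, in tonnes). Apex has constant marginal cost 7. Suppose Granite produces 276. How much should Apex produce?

With the rival's output fixed at 276, Apex's profit is π_A = (353 - 276 - q_A)q_A - (7q_A) = (77 - q_A)q_A - (7q_A).
∂π_A/∂q_A = 70 - 2q_A = 0, so q_A = 35.

35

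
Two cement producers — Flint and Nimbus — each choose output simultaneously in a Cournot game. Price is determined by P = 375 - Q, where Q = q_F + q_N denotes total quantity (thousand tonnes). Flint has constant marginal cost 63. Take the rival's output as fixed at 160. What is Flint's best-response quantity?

With the rival's output fixed at 160, Flint's profit is π_F = (375 - 160 - q_F)q_F - (63q_F) = (215 - q_F)q_F - (63q_F).
∂π_F/∂q_F = 152 - 2q_F = 0, so q_F = 76.

76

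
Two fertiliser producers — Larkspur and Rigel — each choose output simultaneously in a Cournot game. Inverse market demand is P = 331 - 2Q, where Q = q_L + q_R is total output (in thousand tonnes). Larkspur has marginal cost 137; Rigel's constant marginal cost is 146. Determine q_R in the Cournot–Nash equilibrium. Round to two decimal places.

Larkspur's profit: π_L = (331 - 2Q)q_L - (137q_L). Setting ∂π_L/∂q_L = 0: 194 - 4q_L - 2(q_R) = 0.
Rigel's profit: π_R = (331 - 2Q)q_R - (146q_R). Setting ∂π_R/∂q_R = 0: 185 - 4q_R - 2(q_L) = 0.
Best responses: q_L = (194 - 2q_R)/4, q_R = (185 - 2q_L)/4.
Solving the pair: q_L = 203/6, q_R = 88/3.

29.33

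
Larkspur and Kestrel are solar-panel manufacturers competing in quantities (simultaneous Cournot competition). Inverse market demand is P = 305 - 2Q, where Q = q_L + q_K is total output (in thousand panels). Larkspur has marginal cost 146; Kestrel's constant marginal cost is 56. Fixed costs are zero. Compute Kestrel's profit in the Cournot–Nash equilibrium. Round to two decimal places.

6384.50

Larkspur's profit: π_L = (305 - 2Q)q_L - (146q_L). Setting ∂π_L/∂q_L = 0: 159 - 4q_L - 2(q_K) = 0.
Kestrel's profit: π_K = (305 - 2Q)q_K - (56q_K). Setting ∂π_K/∂q_K = 0: 249 - 4q_K - 2(q_L) = 0.
So q_L = (159 - 2q_K)/4 and q_K = (249 - 2q_L)/4.
Substituting one into the other gives q_L = 23/2 and q_K = 113/2.
Price P = 305 - 2·68 = 169.
Kestrel's profit: (169 - 56)·(113/2) = 6384.5000.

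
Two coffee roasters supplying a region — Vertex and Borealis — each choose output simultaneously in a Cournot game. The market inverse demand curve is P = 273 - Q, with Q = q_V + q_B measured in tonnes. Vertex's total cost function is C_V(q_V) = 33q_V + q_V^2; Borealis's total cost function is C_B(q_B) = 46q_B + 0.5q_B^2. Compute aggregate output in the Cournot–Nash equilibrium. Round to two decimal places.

Vertex's profit: π_V = (273 - Q)q_V - (33q_V + q_V²). Setting ∂π_V/∂q_V = 0: 240 - 4q_V - (q_B) = 0.
Borealis's profit: π_B = (273 - Q)q_B - (46q_B + (1/2)q_B²). Setting ∂π_B/∂q_B = 0: 227 - 3q_B - (q_V) = 0.
Best responses: q_V = (240 - q_B)/4, q_B = (227 - q_V)/3.
Substituting one into the other gives q_V = 493/11 and q_B = 668/11.
Total output Q = 493/11 + 668/11 = 1161/11.

105.55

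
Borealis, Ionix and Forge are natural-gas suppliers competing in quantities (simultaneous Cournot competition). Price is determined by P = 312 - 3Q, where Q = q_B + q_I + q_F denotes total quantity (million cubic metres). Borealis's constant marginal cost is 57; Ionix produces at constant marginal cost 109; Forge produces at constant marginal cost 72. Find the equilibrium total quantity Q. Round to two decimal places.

58.17

Borealis's profit: π_B = (312 - 3Q)q_B - (57q_B). Setting ∂π_B/∂q_B = 0: 255 - 6q_B - 3(q_I + q_F) = 0.
Ionix's first-order condition: 203 - 6q_I - 3(q_B + q_F) = 0.
Forge's first-order condition: 240 - 6q_F - 3(q_B + q_I) = 0.
Summing all 3 equations gives 698 − 12Q = 0, hence Q = 349/6.
Back-substituting: q_B = (255 − 349/2)/3 = 161/6, q_I = (203 − 349/2)/3 = 19/2, q_F = (240 − 349/2)/3 = 131/6.
Total output Q = 161/6 + 19/2 + 131/6 = 349/6.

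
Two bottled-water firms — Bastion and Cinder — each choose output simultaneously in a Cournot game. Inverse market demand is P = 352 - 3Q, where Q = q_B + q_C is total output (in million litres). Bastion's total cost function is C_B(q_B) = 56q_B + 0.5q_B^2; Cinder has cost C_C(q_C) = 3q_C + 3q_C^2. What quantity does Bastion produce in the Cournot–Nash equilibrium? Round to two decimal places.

Bastion's profit: π_B = (352 - 3Q)q_B - (56q_B + (1/2)q_B²). Setting ∂π_B/∂q_B = 0: 296 - 7q_B - 3(q_C) = 0.
Cinder's profit: π_C = (352 - 3Q)q_C - (3q_C + 3q_C²). Setting ∂π_C/∂q_C = 0: 349 - 12q_C - 3(q_B) = 0.
Best responses: q_B = (296 - 3q_C)/7, q_C = (349 - 3q_B)/12.
Solving the pair: q_B = 167/5, q_C = 311/15.

33.40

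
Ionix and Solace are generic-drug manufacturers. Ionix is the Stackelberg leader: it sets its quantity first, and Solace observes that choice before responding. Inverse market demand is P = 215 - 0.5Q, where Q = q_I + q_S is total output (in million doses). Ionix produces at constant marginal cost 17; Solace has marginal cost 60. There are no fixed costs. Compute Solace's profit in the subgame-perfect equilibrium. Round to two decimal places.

595.13

Solve by backward induction. Given q_I, the follower Solace maximises π_S = (215 - (1/2)q_I - (1/2)q_S)q_S - 60q_S.
Follower FOC: 155 - (1/2)q_I - q_S = 0, so q_S(q_I) = (155 - (1/2)q_I).
The leader anticipates this reaction. Substituting into P = 215 - 0.5Q gives P = 275/2 - (1/4)q_I, so π_I = (275/2 - (1/4)q_I)q_I - 17q_I.
Maximising: ∂π_I/∂q_I = 241/2 - (1/2)q_I = 0, giving q_I = 241.
Then q_S = (155 - (1/2)·241) = 69/2.
Price P = 215 - (1/2)·(551/2) = 309/4.
Solace's profit: (309/4 - 60)·(69/2) = 595.1250.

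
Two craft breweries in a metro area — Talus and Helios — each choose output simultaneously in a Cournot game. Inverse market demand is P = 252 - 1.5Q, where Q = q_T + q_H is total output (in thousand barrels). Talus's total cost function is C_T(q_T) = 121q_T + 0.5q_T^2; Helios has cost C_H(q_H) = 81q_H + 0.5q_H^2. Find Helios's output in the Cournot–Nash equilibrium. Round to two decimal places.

35.45

Talus's profit: π_T = (252 - 1.5Q)q_T - (121q_T + (1/2)q_T²). Setting ∂π_T/∂q_T = 0: 131 - 4q_T - (3/2)(q_H) = 0.
Helios's first-order condition: 171 - 4q_H - (3/2)(q_T) = 0.
So q_T = (131 - (3/2)q_H)/4 and q_H = (171 - (3/2)q_T)/4.
Solving the pair: q_T = 214/11, q_H = 390/11.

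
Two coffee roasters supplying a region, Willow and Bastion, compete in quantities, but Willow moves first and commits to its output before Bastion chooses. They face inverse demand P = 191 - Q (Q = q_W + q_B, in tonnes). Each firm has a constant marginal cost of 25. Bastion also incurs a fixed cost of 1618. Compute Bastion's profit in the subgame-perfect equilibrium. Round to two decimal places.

104.25

Solve by backward induction. Given q_W, the follower Bastion maximises π_B = (191 - q_W - q_B)q_B - 25q_B.
∂π_B/∂q_B = 166 - q_W - 2q_B = 0 gives the reaction function q_B = (166 - q_W)/2.
Willow substitutes q_B(q_W) into its own profit: π_W = q_W(191 - q_W - (166 - q_W)/2) - 25q_W = (108 - (1/2)q_W)q_W - 25q_W.
The leader's first-order condition 83 - q_W = 0 yields q_W = 83.
Then q_B = (166 - 83)/2 = 83/2.
Price P = 191 - 249/2 = 133/2.
Bastion's profit: (133/2 - 25)·(83/2) - 1618 = 417/4.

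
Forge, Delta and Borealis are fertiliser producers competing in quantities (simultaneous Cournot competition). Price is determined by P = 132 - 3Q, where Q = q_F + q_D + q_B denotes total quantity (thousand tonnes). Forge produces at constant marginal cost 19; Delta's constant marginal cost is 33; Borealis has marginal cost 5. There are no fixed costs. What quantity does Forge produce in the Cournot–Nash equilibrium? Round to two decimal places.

9.42

Forge's profit: π_F = (132 - 3Q)q_F - (19q_F). Setting ∂π_F/∂q_F = 0: 113 - 6q_F - 3(q_D + q_B) = 0.
Delta's first-order condition: 99 - 6q_D - 3(q_F + q_B) = 0.
Borealis's first-order condition: 127 - 6q_B - 3(q_F + q_D) = 0.
Adding the 3 conditions: 339 − 6Q − 6Q = 0, i.e. Q = 113/4.
Back-substituting: q_F = (113 − 339/4)/3 = 113/12, q_D = (99 − 339/4)/3 = 19/4, q_B = (127 − 339/4)/3 = 169/12.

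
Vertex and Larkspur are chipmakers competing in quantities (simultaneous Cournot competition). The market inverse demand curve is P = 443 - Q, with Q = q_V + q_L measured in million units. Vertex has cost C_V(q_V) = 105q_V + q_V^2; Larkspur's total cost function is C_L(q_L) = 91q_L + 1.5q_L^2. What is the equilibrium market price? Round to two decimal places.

316.26

Vertex's profit: π_V = (443 - Q)q_V - (105q_V + q_V²). Setting ∂π_V/∂q_V = 0: 338 - 4q_V - (q_L) = 0.
Larkspur's profit: π_L = (443 - Q)q_L - (91q_L + (3/2)q_L²). Setting ∂π_L/∂q_L = 0: 352 - 5q_L - (q_V) = 0.
Best responses: q_V = (338 - q_L)/4, q_L = (352 - q_V)/5.
Solving the pair: q_V = 1338/19, q_L = 1070/19.
Total output Q = 126.7368, so price P = 443 - 126.7368 = 316.2632.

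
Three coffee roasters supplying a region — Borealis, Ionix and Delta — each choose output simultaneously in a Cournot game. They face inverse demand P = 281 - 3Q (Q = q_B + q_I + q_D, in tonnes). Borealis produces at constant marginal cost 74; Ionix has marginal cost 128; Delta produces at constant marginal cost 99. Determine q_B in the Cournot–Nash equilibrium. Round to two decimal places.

23.83

Borealis's profit: π_B = (281 - 3Q)q_B - (74q_B). Setting ∂π_B/∂q_B = 0: 207 - 6q_B - 3(q_I + q_D) = 0.
Ionix's first-order condition: 153 - 6q_I - 3(q_B + q_D) = 0.
Delta's first-order condition: 182 - 6q_D - 3(q_B + q_I) = 0.
Adding the 3 conditions: 542 − 6Q − 6Q = 0, i.e. Q = 271/6.
Back-substituting: q_B = (207 − 271/2)/3 = 143/6, q_I = (153 − 271/2)/3 = 35/6, q_D = (182 − 271/2)/3 = 31/2.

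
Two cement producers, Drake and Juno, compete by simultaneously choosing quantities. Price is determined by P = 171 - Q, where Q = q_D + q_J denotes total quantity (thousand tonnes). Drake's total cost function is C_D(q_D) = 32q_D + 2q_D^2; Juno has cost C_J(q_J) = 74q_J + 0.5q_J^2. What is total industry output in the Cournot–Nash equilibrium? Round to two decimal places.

44.88

Drake's profit: π_D = (171 - Q)q_D - (32q_D + 2q_D²). Setting ∂π_D/∂q_D = 0: 139 - 6q_D - (q_J) = 0.
Juno's first-order condition: 97 - 3q_J - (q_D) = 0.
Rearranging gives the reaction functions q_D = (139 - q_J)/6 and q_J = (97 - q_D)/3.
Substituting one into the other gives q_D = 320/17 and q_J = 443/17.
Total output Q = 320/17 + 443/17 = 763/17.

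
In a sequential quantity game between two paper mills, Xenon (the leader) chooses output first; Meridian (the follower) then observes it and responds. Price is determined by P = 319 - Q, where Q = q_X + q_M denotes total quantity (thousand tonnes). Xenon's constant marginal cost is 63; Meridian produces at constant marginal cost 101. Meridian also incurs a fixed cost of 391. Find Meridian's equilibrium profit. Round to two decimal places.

869.25

The follower Meridian best-responds to any q_X: π_M = (319 - Q)q_M - 101q_M.
∂π_M/∂q_M = 218 - q_X - 2q_M = 0 gives the reaction function q_M = (218 - q_X)/2.
Xenon substitutes q_M(q_X) into its own profit: π_X = q_X(319 - q_X - (218 - q_X)/2) - 63q_X = (210 - (1/2)q_X)q_X - 63q_X.
Maximising: ∂π_X/∂q_X = 147 - q_X = 0, giving q_X = 147.
Then q_M = (218 - 147)/2 = 71/2.
Price P = 319 - 365/2 = 273/2.
Meridian's profit: (273/2 - 101)·(71/2) - 391 = 869.2500.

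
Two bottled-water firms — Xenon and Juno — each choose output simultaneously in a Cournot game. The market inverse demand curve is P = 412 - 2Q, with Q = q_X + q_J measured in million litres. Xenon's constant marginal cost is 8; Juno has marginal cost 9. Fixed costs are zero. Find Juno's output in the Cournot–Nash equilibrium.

Xenon's profit: π_X = (412 - 2Q)q_X - (8q_X). Setting ∂π_X/∂q_X = 0: 404 - 4q_X - 2(q_J) = 0.
Juno's profit: π_J = (412 - 2Q)q_J - (9q_J). Setting ∂π_J/∂q_J = 0: 403 - 4q_J - 2(q_X) = 0.
So q_X = (404 - 2q_J)/4 and q_J = (403 - 2q_X)/4.
Solving the pair: q_X = 135/2, q_J = 67.

67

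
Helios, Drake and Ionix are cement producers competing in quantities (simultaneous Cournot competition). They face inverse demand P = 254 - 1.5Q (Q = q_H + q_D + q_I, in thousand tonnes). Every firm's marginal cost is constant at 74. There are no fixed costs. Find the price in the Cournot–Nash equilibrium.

A representative firm's profit is π_i = q_i(254 - 1.5Q) - 74q_i.
First-order condition (treating rivals' output as given): 180 - 3q_i - (3/2)·Σ_{j≠i} q_j = 0.
By symmetry each firm produces the same amount; substituting Σ_{j≠i} q_j = 2q_i yields q_i = 180/6 = 30.
Total output Q = 90, so price P = 254 - (3/2)·90 = 119.

119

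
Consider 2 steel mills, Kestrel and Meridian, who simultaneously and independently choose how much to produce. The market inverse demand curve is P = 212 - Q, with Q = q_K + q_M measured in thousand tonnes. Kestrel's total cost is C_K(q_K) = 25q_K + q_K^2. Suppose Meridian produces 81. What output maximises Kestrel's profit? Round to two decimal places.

With the rival's output fixed at 81, Kestrel's profit is π_K = (212 - 81 - q_K)q_K - (25q_K + q_K²) = (131 - q_K)q_K - (25q_K + q_K²).
∂π_K/∂q_K = 106 - 4q_K = 0, so q_K = 53/2.

26.50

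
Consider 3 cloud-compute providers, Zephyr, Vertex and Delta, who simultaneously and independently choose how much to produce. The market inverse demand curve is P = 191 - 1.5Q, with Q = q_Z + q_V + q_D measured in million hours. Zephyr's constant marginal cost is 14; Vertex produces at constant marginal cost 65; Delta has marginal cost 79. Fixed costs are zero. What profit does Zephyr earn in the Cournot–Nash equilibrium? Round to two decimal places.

3577.04

Zephyr's profit: π_Z = (191 - 1.5Q)q_Z - (14q_Z). Setting ∂π_Z/∂q_Z = 0: 177 - 3q_Z - (3/2)(q_V + q_D) = 0.
Vertex's profit: π_V = (191 - 1.5Q)q_V - (65q_V). Setting ∂π_V/∂q_V = 0: 126 - 3q_V - (3/2)(q_Z + q_D) = 0.
Delta's profit: π_D = (191 - 1.5Q)q_D - (79q_D). Setting ∂π_D/∂q_D = 0: 112 - 3q_D - (3/2)(q_Z + q_V) = 0.
Adding the 3 first-order conditions: 415 − 6Q = 0, so Q = 415/6.
Back-substituting: q_Z = (177 − 415/4)/(3/2) = 293/6, q_V = (126 − 415/4)/(3/2) = 89/6, q_D = (112 − 415/4)/(3/2) = 11/2.
Price P = 191 - (3/2)·(415/6) = 349/4.
Zephyr's profit: (349/4 - 14)·(293/6) = 3577.0417.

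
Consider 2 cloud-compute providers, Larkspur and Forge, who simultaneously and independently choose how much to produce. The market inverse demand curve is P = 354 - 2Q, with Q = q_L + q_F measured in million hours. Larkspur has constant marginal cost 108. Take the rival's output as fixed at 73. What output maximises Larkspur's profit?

With the rival's output fixed at 73, Larkspur's profit is π_L = (354 - 2·73 - 2q_L)q_L - (108q_L) = (208 - 2q_L)q_L - (108q_L).
∂π_L/∂q_L = 100 - 4q_L = 0, so q_L = 25.

25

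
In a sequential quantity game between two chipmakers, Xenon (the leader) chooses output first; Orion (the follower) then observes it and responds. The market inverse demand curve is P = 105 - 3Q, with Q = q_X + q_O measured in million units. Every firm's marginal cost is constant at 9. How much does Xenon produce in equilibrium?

Solve by backward induction. Given q_X, the follower Orion maximises π_O = (105 - 3q_X - 3q_O)q_O - 9q_O.
Follower FOC: 96 - 3q_X - 6q_O = 0, so q_O(q_X) = (96 - 3q_X)/6.
Xenon substitutes q_O(q_X) into its own profit: π_X = q_X(105 - 3q_X - (96 - 3q_X)/2) - 9q_X = (57 - (3/2)q_X)q_X - 9q_X.
Leader FOC: 48 - 3q_X = 0, so q_X = 16.
Then q_O = (96 - 3·16)/6 = 8.

16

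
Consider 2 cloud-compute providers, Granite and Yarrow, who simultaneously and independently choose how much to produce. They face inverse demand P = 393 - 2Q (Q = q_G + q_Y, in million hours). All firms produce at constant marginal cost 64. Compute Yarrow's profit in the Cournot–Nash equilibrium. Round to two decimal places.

6013.39

A representative firm's profit is π_i = q_i(393 - 2Q) - 64q_i.
First-order condition (treating rivals' output as given): 329 - 4q_i - 2q_j = 0.
By symmetry each firm produces the same amount; substituting q_j = q_i yields q_i = 329/6.
Price P = 393 - 2·(329/3) = 521/3.
Yarrow's profit: (521/3 - 64)·(329/6) = 6013.3889.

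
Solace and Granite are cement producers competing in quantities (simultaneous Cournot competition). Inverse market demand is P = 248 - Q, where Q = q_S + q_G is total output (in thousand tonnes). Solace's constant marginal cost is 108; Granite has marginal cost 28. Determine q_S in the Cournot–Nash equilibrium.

Solace's profit: π_S = (248 - Q)q_S - (108q_S). Setting ∂π_S/∂q_S = 0: 140 - 2q_S - (q_G) = 0.
Granite's first-order condition: 220 - 2q_G - (q_S) = 0.
Rearranging gives the reaction functions q_S = (140 - q_G)/2 and q_G = (220 - q_S)/2.
Solving the pair: q_S = 20, q_G = 100.

20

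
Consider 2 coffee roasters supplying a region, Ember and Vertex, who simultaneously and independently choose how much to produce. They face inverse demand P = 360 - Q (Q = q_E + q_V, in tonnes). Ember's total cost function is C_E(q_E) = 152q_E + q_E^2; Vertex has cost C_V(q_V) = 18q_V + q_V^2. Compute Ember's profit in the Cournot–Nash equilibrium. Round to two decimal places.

Ember's profit: π_E = (360 - Q)q_E - (152q_E + q_E²). Setting ∂π_E/∂q_E = 0: 208 - 4q_E - (q_V) = 0.
Vertex's first-order condition: 342 - 4q_V - (q_E) = 0.
Rearranging gives the reaction functions q_E = (208 - q_V)/4 and q_V = (342 - q_E)/4.
Solving the pair: q_E = 98/3, q_V = 232/3.
Price P = 360 - 110 = 250.
Ember's profit: 250·(98/3) - 152·(98/3) - (98/3)² = 2134.2222.

2134.22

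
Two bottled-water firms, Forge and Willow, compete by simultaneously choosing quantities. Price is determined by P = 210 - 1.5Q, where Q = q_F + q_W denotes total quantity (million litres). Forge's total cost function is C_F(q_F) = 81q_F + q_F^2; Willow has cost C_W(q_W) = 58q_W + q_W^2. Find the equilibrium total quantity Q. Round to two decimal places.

43.23

Forge's profit: π_F = (210 - 1.5Q)q_F - (81q_F + q_F²). Setting ∂π_F/∂q_F = 0: 129 - 5q_F - (3/2)(q_W) = 0.
Willow's profit: π_W = (210 - 1.5Q)q_W - (58q_W + q_W²). Setting ∂π_W/∂q_W = 0: 152 - 5q_W - (3/2)(q_F) = 0.
Rearranging gives the reaction functions q_F = (129 - (3/2)q_W)/5 and q_W = (152 - (3/2)q_F)/5.
Substituting one into the other gives q_F = 1668/91 and q_W = 24.9011.
Total output Q = 1668/91 + 24.9011 = 562/13.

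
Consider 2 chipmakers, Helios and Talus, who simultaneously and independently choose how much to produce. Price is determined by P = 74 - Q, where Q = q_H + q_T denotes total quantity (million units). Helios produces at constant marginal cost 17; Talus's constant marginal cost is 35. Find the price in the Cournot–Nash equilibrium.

Helios's profit: π_H = (74 - Q)q_H - (17q_H). Setting ∂π_H/∂q_H = 0: 57 - 2q_H - (q_T) = 0.
Talus's profit: π_T = (74 - Q)q_T - (35q_T). Setting ∂π_T/∂q_T = 0: 39 - 2q_T - (q_H) = 0.
Rearranging gives the reaction functions q_H = (57 - q_T)/2 and q_T = (39 - q_H)/2.
Substituting one into the other gives q_H = 25 and q_T = 7.
Total output Q = 32, so price P = 74 - 32 = 42.

42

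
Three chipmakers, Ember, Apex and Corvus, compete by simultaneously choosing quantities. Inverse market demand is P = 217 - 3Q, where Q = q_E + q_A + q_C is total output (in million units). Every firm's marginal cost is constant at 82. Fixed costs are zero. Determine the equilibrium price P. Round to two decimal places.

Each firm earns π_i = (217 - 3Q)q_i - 82q_i.
First-order condition (treating rivals' output as given): 135 - 6q_i - 3·Σ_{j≠i} q_j = 0.
By symmetry each firm produces the same amount; substituting Σ_{j≠i} q_j = 2q_i yields q_i = 135/12 = 45/4.
Total output Q = 135/4, so price P = 217 - 3·(135/4) = 463/4.

115.75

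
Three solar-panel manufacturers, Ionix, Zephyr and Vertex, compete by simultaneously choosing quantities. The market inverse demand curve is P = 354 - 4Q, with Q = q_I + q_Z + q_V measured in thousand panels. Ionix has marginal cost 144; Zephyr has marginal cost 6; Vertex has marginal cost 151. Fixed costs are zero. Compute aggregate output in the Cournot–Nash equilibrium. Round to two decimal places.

47.56

Ionix's profit: π_I = (354 - 4Q)q_I - (144q_I). Setting ∂π_I/∂q_I = 0: 210 - 8q_I - 4(q_Z + q_V) = 0.
Zephyr's profit: π_Z = (354 - 4Q)q_Z - (6q_Z). Setting ∂π_Z/∂q_Z = 0: 348 - 8q_Z - 4(q_I + q_V) = 0.
Vertex's first-order condition: 203 - 8q_V - 4(q_I + q_Z) = 0.
Adding the 3 first-order conditions: 761 − 16Q = 0, so Q = 761/16.
Back-substituting: q_I = (210 − 761/4)/4 = 79/16, q_Z = (348 − 761/4)/4 = 631/16, q_V = (203 − 761/4)/4 = 51/16.
Total output Q = 79/16 + 631/16 + 51/16 = 761/16.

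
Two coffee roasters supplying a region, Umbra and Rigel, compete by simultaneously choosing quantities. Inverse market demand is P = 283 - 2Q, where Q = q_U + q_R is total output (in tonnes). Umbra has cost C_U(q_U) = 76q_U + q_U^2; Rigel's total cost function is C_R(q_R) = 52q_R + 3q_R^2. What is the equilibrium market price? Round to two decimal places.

190.86

Umbra's profit: π_U = (283 - 2Q)q_U - (76q_U + q_U²). Setting ∂π_U/∂q_U = 0: 207 - 6q_U - 2(q_R) = 0.
Rigel's first-order condition: 231 - 10q_R - 2(q_U) = 0.
Best responses: q_U = (207 - 2q_R)/6, q_R = (231 - 2q_U)/10.
Solving the pair: q_U = 201/7, q_R = 243/14.
Total output Q = 645/14, so price P = 283 - 2·(645/14) = 1336/7.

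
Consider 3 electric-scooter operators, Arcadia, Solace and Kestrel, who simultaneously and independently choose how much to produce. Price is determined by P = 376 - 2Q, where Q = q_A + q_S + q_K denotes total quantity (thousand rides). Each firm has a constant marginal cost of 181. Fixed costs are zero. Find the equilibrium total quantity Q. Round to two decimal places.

Each firm earns π_i = (376 - 2Q)q_i - 181q_i.
First-order condition (treating rivals' output as given): 195 - 4q_i - 2·Σ_{j≠i} q_j = 0.
By symmetry each firm produces the same amount; substituting Σ_{j≠i} q_j = 2q_i yields q_i = 195/8.
Total output Q = 195/8 + 195/8 + 195/8 = 585/8.

73.13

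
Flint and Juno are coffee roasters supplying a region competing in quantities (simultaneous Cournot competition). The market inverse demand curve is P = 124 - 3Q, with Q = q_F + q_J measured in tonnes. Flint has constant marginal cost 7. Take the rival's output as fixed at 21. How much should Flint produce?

With the rival's output fixed at 21, Flint's profit is π_F = (124 - 3·21 - 3q_F)q_F - (7q_F) = (61 - 3q_F)q_F - (7q_F).
∂π_F/∂q_F = 54 - 6q_F = 0, so q_F = 9.

9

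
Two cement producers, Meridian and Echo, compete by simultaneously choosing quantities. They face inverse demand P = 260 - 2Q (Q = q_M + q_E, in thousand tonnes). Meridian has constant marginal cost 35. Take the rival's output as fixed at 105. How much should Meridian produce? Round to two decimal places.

With the rival's output fixed at 105, Meridian's profit is π_M = (260 - 2·105 - 2q_M)q_M - (35q_M) = (50 - 2q_M)q_M - (35q_M).
∂π_M/∂q_M = 15 - 4q_M = 0, so q_M = 15/4.

3.75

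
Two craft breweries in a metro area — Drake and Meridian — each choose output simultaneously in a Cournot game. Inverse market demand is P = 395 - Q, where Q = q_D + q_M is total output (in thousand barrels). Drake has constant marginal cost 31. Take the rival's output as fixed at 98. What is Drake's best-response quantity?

With the rival's output fixed at 98, Drake's profit is π_D = (395 - 98 - q_D)q_D - (31q_D) = (297 - q_D)q_D - (31q_D).
∂π_D/∂q_D = 266 - 2q_D = 0, so q_D = 133.

133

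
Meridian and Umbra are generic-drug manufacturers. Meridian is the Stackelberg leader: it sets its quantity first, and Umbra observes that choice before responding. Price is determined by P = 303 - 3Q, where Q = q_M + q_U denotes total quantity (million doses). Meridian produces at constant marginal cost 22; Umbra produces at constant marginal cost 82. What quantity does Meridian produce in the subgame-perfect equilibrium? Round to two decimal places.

Solve by backward induction. Given q_M, the follower Umbra maximises π_U = (303 - 3q_M - 3q_U)q_U - 82q_U.
Follower FOC: 221 - 3q_M - 6q_U = 0, so q_U(q_M) = (221 - 3q_M)/6.
The leader anticipates this reaction. Substituting into P = 303 - 3Q gives P = 385/2 - (3/2)q_M, so π_M = (385/2 - (3/2)q_M)q_M - 22q_M.
The leader's first-order condition 341/2 - 3q_M = 0 yields q_M = 341/6.
Then q_U = (221 - 3·(341/6))/6 = 101/12.

56.83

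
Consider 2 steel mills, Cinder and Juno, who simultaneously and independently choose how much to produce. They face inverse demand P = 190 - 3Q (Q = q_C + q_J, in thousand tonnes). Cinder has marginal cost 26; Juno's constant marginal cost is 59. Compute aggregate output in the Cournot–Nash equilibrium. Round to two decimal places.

32.78

Cinder's profit: π_C = (190 - 3Q)q_C - (26q_C). Setting ∂π_C/∂q_C = 0: 164 - 6q_C - 3(q_J) = 0.
Juno's profit: π_J = (190 - 3Q)q_J - (59q_J). Setting ∂π_J/∂q_J = 0: 131 - 6q_J - 3(q_C) = 0.
Rearranging gives the reaction functions q_C = (164 - 3q_J)/6 and q_J = (131 - 3q_C)/6.
Substituting one into the other gives q_C = 197/9 and q_J = 98/9.
Total output Q = 197/9 + 98/9 = 295/9.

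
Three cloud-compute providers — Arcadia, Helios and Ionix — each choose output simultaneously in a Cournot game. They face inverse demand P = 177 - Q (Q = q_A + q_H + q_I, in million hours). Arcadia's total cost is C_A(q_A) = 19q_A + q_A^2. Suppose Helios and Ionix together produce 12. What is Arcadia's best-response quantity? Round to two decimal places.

With rivals' combined output fixed at 12, Arcadia's profit is π_A = (177 - 12 - q_A)q_A - (19q_A + q_A²) = (165 - q_A)q_A - (19q_A + q_A²).
∂π_A/∂q_A = 146 - 4q_A = 0, so q_A = 73/2.

36.50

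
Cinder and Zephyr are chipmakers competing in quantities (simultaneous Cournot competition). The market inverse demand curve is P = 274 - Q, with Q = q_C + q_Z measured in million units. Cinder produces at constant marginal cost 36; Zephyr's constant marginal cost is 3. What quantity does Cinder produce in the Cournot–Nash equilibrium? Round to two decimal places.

Cinder's profit: π_C = (274 - Q)q_C - (36q_C). Setting ∂π_C/∂q_C = 0: 238 - 2q_C - (q_Z) = 0.
Zephyr's first-order condition: 271 - 2q_Z - (q_C) = 0.
Best responses: q_C = (238 - q_Z)/2, q_Z = (271 - q_C)/2.
Solving the pair: q_C = 205/3, q_Z = 304/3.

68.33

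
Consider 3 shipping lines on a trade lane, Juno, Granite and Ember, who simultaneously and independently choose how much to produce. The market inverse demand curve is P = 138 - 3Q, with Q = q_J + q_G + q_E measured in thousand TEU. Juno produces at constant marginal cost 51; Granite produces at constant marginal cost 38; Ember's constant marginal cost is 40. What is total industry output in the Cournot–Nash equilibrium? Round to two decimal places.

23.75

Juno's profit: π_J = (138 - 3Q)q_J - (51q_J). Setting ∂π_J/∂q_J = 0: 87 - 6q_J - 3(q_G + q_E) = 0.
Granite's first-order condition: 100 - 6q_G - 3(q_J + q_E) = 0.
Ember's profit: π_E = (138 - 3Q)q_E - (40q_E). Setting ∂π_E/∂q_E = 0: 98 - 6q_E - 3(q_J + q_G) = 0.
Adding the 3 first-order conditions: 285 − 12Q = 0, so Q = 95/4.
Back-substituting: q_J = (87 − 285/4)/3 = 21/4, q_G = (100 − 285/4)/3 = 115/12, q_E = (98 − 285/4)/3 = 107/12.
Total output Q = 21/4 + 115/12 + 107/12 = 95/4.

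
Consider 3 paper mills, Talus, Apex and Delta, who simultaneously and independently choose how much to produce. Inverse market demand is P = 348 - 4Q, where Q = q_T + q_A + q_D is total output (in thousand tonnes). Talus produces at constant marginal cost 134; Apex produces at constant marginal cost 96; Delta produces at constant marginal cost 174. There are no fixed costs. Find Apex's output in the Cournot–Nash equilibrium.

Talus's profit: π_T = (348 - 4Q)q_T - (134q_T). Setting ∂π_T/∂q_T = 0: 214 - 8q_T - 4(q_A + q_D) = 0.
Apex's first-order condition: 252 - 8q_A - 4(q_T + q_D) = 0.
Delta's profit: π_D = (348 - 4Q)q_D - (174q_D). Setting ∂π_D/∂q_D = 0: 174 - 8q_D - 4(q_T + q_A) = 0.
Adding the 3 first-order conditions: 640 − 16Q = 0, so Q = 40.
Back-substituting: q_T = (214 − 160)/4 = 27/2, q_A = (252 − 160)/4 = 23, q_D = (174 − 160)/4 = 7/2.

23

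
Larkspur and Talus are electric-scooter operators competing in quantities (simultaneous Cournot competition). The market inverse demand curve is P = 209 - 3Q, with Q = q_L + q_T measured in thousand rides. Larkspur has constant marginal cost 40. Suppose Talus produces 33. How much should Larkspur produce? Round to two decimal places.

11.67

With the rival's output fixed at 33, Larkspur's profit is π_L = (209 - 3·33 - 3q_L)q_L - (40q_L) = (110 - 3q_L)q_L - (40q_L).
∂π_L/∂q_L = 70 - 6q_L = 0, so q_L = 35/3.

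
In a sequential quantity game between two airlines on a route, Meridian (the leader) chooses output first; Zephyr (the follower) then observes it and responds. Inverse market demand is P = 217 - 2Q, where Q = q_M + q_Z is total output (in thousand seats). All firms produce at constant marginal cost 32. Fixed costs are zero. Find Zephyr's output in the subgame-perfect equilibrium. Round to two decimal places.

23.13

The follower Zephyr best-responds to any q_M: π_Z = (217 - 2Q)q_Z - 32q_Z.
Setting the follower's marginal profit to zero, 185 - 2q_M - 4q_Z = 0, i.e. q_Z = (185 - 2q_M)/4.
The leader anticipates this reaction. Substituting into P = 217 - 2Q gives P = 249/2 - q_M, so π_M = (249/2 - q_M)q_M - 32q_M.
Leader FOC: 185/2 - 2q_M = 0, so q_M = 185/4.
Then q_Z = (185 - 2·(185/4))/4 = 185/8.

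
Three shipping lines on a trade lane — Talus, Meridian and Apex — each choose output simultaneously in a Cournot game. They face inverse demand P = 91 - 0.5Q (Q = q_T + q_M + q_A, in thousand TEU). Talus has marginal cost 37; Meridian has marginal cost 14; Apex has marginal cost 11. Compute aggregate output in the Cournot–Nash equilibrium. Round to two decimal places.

105.50

Talus's profit: π_T = (91 - 0.5Q)q_T - (37q_T). Setting ∂π_T/∂q_T = 0: 54 - q_T - (1/2)(q_M + q_A) = 0.
Meridian's first-order condition: 77 - q_M - (1/2)(q_T + q_A) = 0.
Apex's first-order condition: 80 - q_A - (1/2)(q_T + q_M) = 0.
Summing all 3 equations gives 211 − 2Q = 0, hence Q = 211/2.
Back-substituting: q_T = (54 − 211/4)/(1/2) = 5/2, q_M = (77 − 211/4)/(1/2) = 97/2, q_A = (80 − 211/4)/(1/2) = 109/2.
Total output Q = 5/2 + 97/2 + 109/2 = 211/2.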